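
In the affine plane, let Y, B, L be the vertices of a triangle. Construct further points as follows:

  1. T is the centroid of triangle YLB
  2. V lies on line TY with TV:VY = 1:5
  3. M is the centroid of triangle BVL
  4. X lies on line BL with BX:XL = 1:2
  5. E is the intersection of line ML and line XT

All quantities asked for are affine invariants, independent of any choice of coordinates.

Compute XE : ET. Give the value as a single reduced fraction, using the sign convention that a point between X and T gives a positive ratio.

XE:ET = 16/15

Work in coordinates with Y = (0, 0), B = (1, 0), L = (0, 1).
1. T is the centroid of triangle YLB ⇒ T = (1/3, 1/3)
2. V lies on line TY with TV:VY = 1:5 ⇒ V = (5/18, 5/18)
3. M is the centroid of triangle BVL ⇒ M = (23/54, 23/54)
4. X lies on line BL with BX:XL = 1:2 ⇒ X = (2/3, 1/3)
5. E is the intersection of line ML and line XT ⇒ E = (46/93, 1/3)
E = X + t·(T−X) with t = 16/31, so XE:ET = t:(1−t) = 16/31:15/31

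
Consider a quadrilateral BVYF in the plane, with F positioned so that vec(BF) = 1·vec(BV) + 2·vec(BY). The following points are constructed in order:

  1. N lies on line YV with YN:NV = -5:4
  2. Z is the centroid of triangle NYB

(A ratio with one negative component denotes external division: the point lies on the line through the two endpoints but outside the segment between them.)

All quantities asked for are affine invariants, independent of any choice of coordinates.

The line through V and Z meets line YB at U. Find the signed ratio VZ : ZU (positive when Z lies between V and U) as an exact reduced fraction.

Work in coordinates with B = (0, 0), V = (1, 0), Y = (0, 1), F = (1, 2).
1. N lies on line YV with YN:NV = -5:4 ⇒ N = (5, -4)
2. Z is the centroid of triangle NYB ⇒ Z = (5/3, -1)
line VZ meets YB at U = (0, 3/2)
Z = V + t·(U−V) with t = -2/3, so VZ:ZU = -2/3:5/3

VZ:ZU = -2/5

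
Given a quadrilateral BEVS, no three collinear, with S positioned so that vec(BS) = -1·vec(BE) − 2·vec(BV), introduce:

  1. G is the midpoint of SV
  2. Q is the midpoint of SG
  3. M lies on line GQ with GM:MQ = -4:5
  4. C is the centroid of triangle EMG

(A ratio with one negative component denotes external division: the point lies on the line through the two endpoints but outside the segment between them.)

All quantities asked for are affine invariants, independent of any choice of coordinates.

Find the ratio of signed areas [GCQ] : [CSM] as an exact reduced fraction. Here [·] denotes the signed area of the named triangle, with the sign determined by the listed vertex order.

Work in coordinates with B = (0, 0), E = (1, 0), V = (0, 1), S = (-1, -2).
1. G is the midpoint of SV ⇒ G = (-1/2, -1/2)
2. Q is the midpoint of SG ⇒ Q = (-3/4, -5/4)
3. M lies on line GQ with GM:MQ = -4:5 ⇒ M = (1/2, 5/2)
4. C is the centroid of triangle EMG ⇒ C = (1/3, 2/3)
2·[GCQ] = -1/3, 2·[CSM] = -2
[GCQ]:[CSM] = -1/3:-2 = 1/6

[GCQ]:[CSM] = 1/6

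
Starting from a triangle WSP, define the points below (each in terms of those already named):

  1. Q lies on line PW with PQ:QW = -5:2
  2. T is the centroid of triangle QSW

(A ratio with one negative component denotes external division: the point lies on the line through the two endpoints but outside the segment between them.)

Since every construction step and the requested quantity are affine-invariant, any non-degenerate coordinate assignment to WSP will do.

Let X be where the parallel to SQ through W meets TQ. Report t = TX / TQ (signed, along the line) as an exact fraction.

Choose coordinates W = (0, 0), S = (1, 0), P = (0, 1).
1. Q lies on line PW with PQ:QW = -5:2 ⇒ Q = (0, -2/3)
2. T is the centroid of triangle QSW ⇒ T = (1/3, -2/9)
through W parallel to SQ: direction (-1, -2/3); meets TQ at X = (1, 2/3)
X = T + t·(Q−T) with t = -2

t = -2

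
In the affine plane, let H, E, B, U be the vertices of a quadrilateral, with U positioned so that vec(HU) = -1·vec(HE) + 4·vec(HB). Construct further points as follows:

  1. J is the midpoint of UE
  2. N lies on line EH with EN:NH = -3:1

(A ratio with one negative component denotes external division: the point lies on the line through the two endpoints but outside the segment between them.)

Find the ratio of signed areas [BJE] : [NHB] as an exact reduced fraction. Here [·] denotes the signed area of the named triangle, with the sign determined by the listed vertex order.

Assign H = (0, 0), E = (1, 0), B = (0, 1), U = (-1, 4) — the answer is frame-independent, so this choice is without loss of generality.
1. J is the midpoint of UE ⇒ J = (0, 2)
2. N lies on line EH with EN:NH = -3:1 ⇒ N = (-1/2, 0)
2·[BJE] = -1, 2·[NHB] = 1/2
[BJE]:[NHB] = -1:1/2 = -2

[BJE]:[NHB] = -2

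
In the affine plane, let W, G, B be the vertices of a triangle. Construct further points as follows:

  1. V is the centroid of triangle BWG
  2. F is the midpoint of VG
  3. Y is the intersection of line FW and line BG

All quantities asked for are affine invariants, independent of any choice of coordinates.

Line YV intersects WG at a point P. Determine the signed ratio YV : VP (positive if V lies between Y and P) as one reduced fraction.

Set W = (0, 0), G = (1, 0), B = (0, 1); any affine frame gives the same invariant.
1. V is the centroid of triangle BWG ⇒ V = (1/3, 1/3)
2. F is the midpoint of VG ⇒ F = (2/3, 1/6)
3. Y is the intersection of line FW and line BG ⇒ Y = (4/5, 1/5)
line YV meets WG at P = (3/2, 0)
V = Y + t·(P−Y) with t = -2/3, so YV:VP = -2/3:5/3

YV:VP = -2/5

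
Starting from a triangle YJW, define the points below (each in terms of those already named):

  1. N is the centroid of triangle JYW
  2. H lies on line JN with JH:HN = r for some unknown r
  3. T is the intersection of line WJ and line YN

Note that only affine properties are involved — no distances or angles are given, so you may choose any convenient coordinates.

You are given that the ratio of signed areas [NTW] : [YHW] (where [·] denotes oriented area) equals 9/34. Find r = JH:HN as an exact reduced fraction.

Assign Y = (0, 0), J = (1, 0), W = (0, 1) — the answer is frame-independent, so this choice is without loss of generality.
1. N is the centroid of triangle JYW ⇒ N = (1/3, 1/3)
2. With JH:HN = r, write λ = r/(r+1) so H = J + λ·(N−J); H is affine-linear in λ
3. T is the intersection of line WJ and line YN ⇒ T = (1/2, 1/2)
Every point depending on H is an affine combination of H and λ-independent points, so each such coordinate is linear in λ; the λ² term in each signed area is a multiple of (N−J)×(N−J) = 0, so 2·[NTW] and 2·[YHW] are each linear in λ. Evaluating at λ=0 and λ=1:
  2·[NTW] = 1/6,   2·[YHW] = -2/3·λ + 1
So [NTW]:[YHW] = (1/6) / (-2/3·λ + 1). Setting this equal to 9/34:
  1/6 = 9/34·(-2/3·λ + 1)  ⇒  λ = 5/9
Then r = λ/(1−λ) = (5/9)/(4/9) = 5/4. Check: with r = 5/4, H = (17/27, 5/27) and [NTW]:[YHW] = 9/34 as required.

r = 5/4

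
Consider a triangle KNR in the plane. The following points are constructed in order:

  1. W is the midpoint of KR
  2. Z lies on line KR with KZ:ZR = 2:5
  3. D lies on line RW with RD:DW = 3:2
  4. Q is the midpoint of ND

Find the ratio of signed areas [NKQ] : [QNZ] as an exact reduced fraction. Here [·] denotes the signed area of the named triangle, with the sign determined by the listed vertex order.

[NKQ]:[QNZ] = 49/29

Work in coordinates with K = (0, 0), N = (1, 0), R = (0, 1).
1. W is the midpoint of KR ⇒ W = (0, 1/2)
2. Z lies on line KR with KZ:ZR = 2:5 ⇒ Z = (0, 2/7)
3. D lies on line RW with RD:DW = 3:2 ⇒ D = (0, 7/10)
4. Q is the midpoint of ND ⇒ Q = (1/2, 7/20)
2·[NKQ] = -7/20, 2·[QNZ] = -29/140
[NKQ]:[QNZ] = -7/20:-29/140 = 49/29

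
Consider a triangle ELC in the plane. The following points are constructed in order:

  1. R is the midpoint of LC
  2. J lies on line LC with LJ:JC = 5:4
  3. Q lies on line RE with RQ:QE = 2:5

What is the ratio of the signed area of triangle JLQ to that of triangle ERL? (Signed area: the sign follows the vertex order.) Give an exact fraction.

Choose coordinates E = (0, 0), L = (1, 0), C = (0, 1).
1. R is the midpoint of LC ⇒ R = (1/2, 1/2)
2. J lies on line LC with LJ:JC = 5:4 ⇒ J = (4/9, 5/9)
3. Q lies on line RE with RQ:QE = 2:5 ⇒ Q = (5/14, 5/14)
2·[JLQ] = -10/63, 2·[ERL] = -1/2
[JLQ]:[ERL] = -10/63:-1/2 = 20/63

[JLQ]:[ERL] = 20/63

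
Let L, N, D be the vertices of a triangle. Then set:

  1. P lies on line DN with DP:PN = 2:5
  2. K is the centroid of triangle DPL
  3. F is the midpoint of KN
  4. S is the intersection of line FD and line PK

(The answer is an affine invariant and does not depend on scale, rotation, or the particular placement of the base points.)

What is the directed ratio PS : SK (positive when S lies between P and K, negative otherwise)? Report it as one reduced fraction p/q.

Work in coordinates with L = (0, 0), N = (1, 0), D = (0, 1).
1. P lies on line DN with DP:PN = 2:5 ⇒ P = (2/7, 5/7)
2. K is the centroid of triangle DPL ⇒ K = (2/21, 4/7)
3. F is the midpoint of KN ⇒ F = (23/42, 2/7)
4. S is the intersection of line FD and line PK ⇒ S = (46/189, 43/63)
S = P + t·(K−P) with t = 2/9, so PS:SK = t:(1−t) = 2/9:7/9

PS:SK = 2/7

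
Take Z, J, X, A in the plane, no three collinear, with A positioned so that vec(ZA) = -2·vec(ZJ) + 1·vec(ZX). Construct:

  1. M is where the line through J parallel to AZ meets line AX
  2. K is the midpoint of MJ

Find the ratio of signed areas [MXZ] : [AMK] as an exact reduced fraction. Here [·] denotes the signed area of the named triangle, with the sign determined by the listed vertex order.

[MXZ]:[AMK] = 2

Choose coordinates Z = (0, 0), J = (1, 0), X = (0, 1), A = (-2, 1).
1. M is where the line through J parallel to AZ meets line AX ⇒ M = (-1, 1)
2. K is the midpoint of MJ ⇒ K = (0, 1/2)
2·[MXZ] = -1, 2·[AMK] = -1/2
[MXZ]:[AMK] = -1:-1/2 = 2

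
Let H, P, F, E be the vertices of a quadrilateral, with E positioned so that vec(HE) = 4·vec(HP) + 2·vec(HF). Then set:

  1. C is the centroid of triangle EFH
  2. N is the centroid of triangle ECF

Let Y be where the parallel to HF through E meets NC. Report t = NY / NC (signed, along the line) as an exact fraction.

t = -5

Set H = (0, 0), P = (1, 0), F = (0, 1), E = (4, 2); any affine frame gives the same invariant.
1. C is the centroid of triangle EFH ⇒ C = (4/3, 1)
2. N is the centroid of triangle ECF ⇒ N = (16/9, 4/3)
through E parallel to HF: direction (0, 1); meets NC at Y = (4, 3)
Y = N + t·(C−N) with t = -5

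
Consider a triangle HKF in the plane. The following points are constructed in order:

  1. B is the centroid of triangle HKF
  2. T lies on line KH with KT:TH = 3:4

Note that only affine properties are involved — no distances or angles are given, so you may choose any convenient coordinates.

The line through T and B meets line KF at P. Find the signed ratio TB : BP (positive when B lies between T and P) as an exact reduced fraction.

Assign H = (0, 0), K = (1, 0), F = (0, 1) — the answer is frame-independent, so this choice is without loss of generality.
1. B is the centroid of triangle HKF ⇒ B = (1/3, 1/3)
2. T lies on line KH with KT:TH = 3:4 ⇒ T = (4/7, 0)
line TB meets KF at P = (-1/2, 3/2)
B = T + t·(P−T) with t = 2/9, so TB:BP = 2/9:7/9

TB:BP = 2/7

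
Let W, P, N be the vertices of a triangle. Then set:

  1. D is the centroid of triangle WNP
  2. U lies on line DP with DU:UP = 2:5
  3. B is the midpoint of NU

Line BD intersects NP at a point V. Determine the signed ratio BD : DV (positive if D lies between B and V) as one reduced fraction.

BD:DV = -9/14

Choose coordinates W = (0, 0), P = (1, 0), N = (0, 1).
1. D is the centroid of triangle WNP ⇒ D = (1/3, 1/3)
2. U lies on line DP with DU:UP = 2:5 ⇒ U = (11/21, 5/21)
3. B is the midpoint of NU ⇒ B = (11/42, 13/21)
line BD meets NP at V = (2/9, 7/9)
D = B + t·(V−B) with t = -9/5, so BD:DV = -9/5:14/5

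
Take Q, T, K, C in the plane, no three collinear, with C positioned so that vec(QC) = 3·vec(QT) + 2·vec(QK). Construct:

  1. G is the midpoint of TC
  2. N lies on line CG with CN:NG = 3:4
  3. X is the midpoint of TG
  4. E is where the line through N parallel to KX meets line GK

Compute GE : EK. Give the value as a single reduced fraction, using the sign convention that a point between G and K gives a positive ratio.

GE:EK = -8/15

Work in coordinates with Q = (0, 0), T = (1, 0), K = (0, 1), C = (3, 2).
1. G is the midpoint of TC ⇒ G = (2, 1)
2. N lies on line CG with CN:NG = 3:4 ⇒ N = (18/7, 11/7)
3. X is the midpoint of TG ⇒ X = (3/2, 1/2)
4. E is where the line through N parallel to KX meets line GK ⇒ E = (30/7, 1)
E = G + t·(K−G) with t = -8/7, so GE:EK = t:(1−t) = -8/7:15/7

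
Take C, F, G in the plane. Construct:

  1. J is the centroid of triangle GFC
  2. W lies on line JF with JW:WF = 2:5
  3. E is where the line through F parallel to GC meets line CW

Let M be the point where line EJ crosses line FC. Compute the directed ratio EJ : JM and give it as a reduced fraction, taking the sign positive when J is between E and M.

Assign C = (0, 0), F = (1, 0), G = (0, 1) — the answer is frame-independent, so this choice is without loss of generality.
1. J is the centroid of triangle GFC ⇒ J = (1/3, 1/3)
2. W lies on line JF with JW:WF = 2:5 ⇒ W = (11/21, 5/21)
3. E is where the line through F parallel to GC meets line CW ⇒ E = (1, 5/11)
line EJ meets FC at M = (-3/2, 0)
J = E + t·(M−E) with t = 4/15, so EJ:JM = 4/15:11/15

EJ:JM = 4/11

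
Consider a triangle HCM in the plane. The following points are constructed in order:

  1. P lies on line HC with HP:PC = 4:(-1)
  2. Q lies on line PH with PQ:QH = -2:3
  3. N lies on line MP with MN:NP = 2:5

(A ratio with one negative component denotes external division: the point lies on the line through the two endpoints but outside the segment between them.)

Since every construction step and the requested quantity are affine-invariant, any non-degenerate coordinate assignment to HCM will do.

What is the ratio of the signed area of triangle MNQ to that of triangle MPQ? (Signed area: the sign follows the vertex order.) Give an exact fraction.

[MNQ]:[MPQ] = 2/7

Assign H = (0, 0), C = (1, 0), M = (0, 1) — the answer is frame-independent, so this choice is without loss of generality.
1. P lies on line HC with HP:PC = 4:(-1) ⇒ P = (4/3, 0)
2. Q lies on line PH with PQ:QH = -2:3 ⇒ Q = (4, 0)
3. N lies on line MP with MN:NP = 2:5 ⇒ N = (8/21, 5/7)
2·[MNQ] = 16/21, 2·[MPQ] = 8/3
[MNQ]:[MPQ] = 16/21:8/3 = 2/7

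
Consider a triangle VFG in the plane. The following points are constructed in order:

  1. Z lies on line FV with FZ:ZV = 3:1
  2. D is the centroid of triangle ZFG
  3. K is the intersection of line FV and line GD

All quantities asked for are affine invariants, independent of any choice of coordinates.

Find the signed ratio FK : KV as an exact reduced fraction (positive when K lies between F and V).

Assign V = (0, 0), F = (1, 0), G = (0, 1) — the answer is frame-independent, so this choice is without loss of generality.
1. Z lies on line FV with FZ:ZV = 3:1 ⇒ Z = (1/4, 0)
2. D is the centroid of triangle ZFG ⇒ D = (5/12, 1/3)
3. K is the intersection of line FV and line GD ⇒ K = (5/8, 0)
K = F + t·(V−F) with t = 3/8, so FK:KV = t:(1−t) = 3/8:5/8

FK:KV = 3/5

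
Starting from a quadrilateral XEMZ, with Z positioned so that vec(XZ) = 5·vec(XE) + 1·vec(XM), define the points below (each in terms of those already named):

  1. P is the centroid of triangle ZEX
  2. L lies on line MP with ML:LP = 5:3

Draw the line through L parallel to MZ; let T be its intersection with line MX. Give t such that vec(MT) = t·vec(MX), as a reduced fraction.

Work in coordinates with X = (0, 0), E = (1, 0), M = (0, 1), Z = (5, 1).
1. P is the centroid of triangle ZEX ⇒ P = (2, 1/3)
2. L lies on line MP with ML:LP = 5:3 ⇒ L = (5/4, 7/12)
through L parallel to MZ: direction (5, 0); meets MX at T = (0, 7/12)
T = M + t·(X−M) with t = 5/12

t = 5/12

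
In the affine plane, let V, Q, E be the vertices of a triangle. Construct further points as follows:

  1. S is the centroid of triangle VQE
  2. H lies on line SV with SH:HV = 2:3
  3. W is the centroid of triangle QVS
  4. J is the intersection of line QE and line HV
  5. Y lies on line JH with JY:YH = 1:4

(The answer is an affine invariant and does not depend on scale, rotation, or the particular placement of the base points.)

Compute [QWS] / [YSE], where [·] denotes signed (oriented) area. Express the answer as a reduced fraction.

[QWS]:[YSE] = 25/24

Assign V = (0, 0), Q = (1, 0), E = (0, 1) — the answer is frame-independent, so this choice is without loss of generality.
1. S is the centroid of triangle VQE ⇒ S = (1/3, 1/3)
2. H lies on line SV with SH:HV = 2:3 ⇒ H = (1/5, 1/5)
3. W is the centroid of triangle QVS ⇒ W = (4/9, 1/9)
4. J is the intersection of line QE and line HV ⇒ J = (1/2, 1/2)
5. Y lies on line JH with JY:YH = 1:4 ⇒ Y = (11/25, 11/25)
2·[QWS] = -1/9, 2·[YSE] = -8/75
[QWS]:[YSE] = -1/9:-8/75 = 25/24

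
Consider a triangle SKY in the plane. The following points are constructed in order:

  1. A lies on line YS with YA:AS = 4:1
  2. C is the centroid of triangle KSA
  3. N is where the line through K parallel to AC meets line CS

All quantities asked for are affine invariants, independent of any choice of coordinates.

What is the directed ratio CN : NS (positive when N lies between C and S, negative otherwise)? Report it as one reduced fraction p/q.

CN:NS = -1/2

Choose coordinates S = (0, 0), K = (1, 0), Y = (0, 1).
1. A lies on line YS with YA:AS = 4:1 ⇒ A = (0, 1/5)
2. C is the centroid of triangle KSA ⇒ C = (1/3, 1/15)
3. N is where the line through K parallel to AC meets line CS ⇒ N = (2/3, 2/15)
N = C + t·(S−C) with t = -1, so CN:NS = t:(1−t) = -1:2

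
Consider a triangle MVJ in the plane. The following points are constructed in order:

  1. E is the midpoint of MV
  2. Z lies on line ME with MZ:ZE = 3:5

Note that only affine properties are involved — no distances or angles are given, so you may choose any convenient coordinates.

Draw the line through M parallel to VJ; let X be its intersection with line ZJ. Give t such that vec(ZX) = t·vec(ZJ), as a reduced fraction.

Choose coordinates M = (0, 0), V = (1, 0), J = (0, 1).
1. E is the midpoint of MV ⇒ E = (1/2, 0)
2. Z lies on line ME with MZ:ZE = 3:5 ⇒ Z = (3/16, 0)
through M parallel to VJ: direction (-1, 1); meets ZJ at X = (3/13, -3/13)
X = Z + t·(J−Z) with t = -3/13

t = -3/13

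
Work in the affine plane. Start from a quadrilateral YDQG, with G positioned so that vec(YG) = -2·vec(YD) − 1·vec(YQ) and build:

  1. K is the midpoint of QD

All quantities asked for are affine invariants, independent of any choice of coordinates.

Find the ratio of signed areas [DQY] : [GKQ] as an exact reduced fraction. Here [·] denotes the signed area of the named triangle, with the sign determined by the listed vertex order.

[DQY]:[GKQ] = 1/2

Set Y = (0, 0), D = (1, 0), Q = (0, 1), G = (-2, -1); any affine frame gives the same invariant.
1. K is the midpoint of QD ⇒ K = (1/2, 1/2)
2·[DQY] = 1, 2·[GKQ] = 2
[DQY]:[GKQ] = 1:2 = 1/2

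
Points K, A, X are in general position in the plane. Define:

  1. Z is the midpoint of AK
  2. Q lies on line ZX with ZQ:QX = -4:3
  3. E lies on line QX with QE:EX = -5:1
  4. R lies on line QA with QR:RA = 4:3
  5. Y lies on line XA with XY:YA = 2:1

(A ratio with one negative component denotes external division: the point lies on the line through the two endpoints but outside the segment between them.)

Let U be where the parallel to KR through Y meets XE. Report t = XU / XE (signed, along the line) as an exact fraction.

t = 184/99

Set K = (0, 0), A = (1, 0), X = (0, 1); any affine frame gives the same invariant.
1. Z is the midpoint of AK ⇒ Z = (1/2, 0)
2. Q lies on line ZX with ZQ:QX = -4:3 ⇒ Q = (-3/2, 4)
3. E lies on line QX with QE:EX = -5:1 ⇒ E = (3/8, 1/4)
4. R lies on line QA with QR:RA = 4:3 ⇒ R = (-1/14, 12/7)
5. Y lies on line XA with XY:YA = 2:1 ⇒ Y = (2/3, 1/3)
through Y parallel to KR: direction (-1/14, 12/7); meets XE at U = (23/33, -13/33)
U = X + t·(E−X) with t = 184/99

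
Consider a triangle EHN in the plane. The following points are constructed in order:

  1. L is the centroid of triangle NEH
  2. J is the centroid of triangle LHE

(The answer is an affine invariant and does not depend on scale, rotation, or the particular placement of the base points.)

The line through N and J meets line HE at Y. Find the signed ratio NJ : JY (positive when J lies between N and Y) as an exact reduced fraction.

Set E = (0, 0), H = (1, 0), N = (0, 1); any affine frame gives the same invariant.
1. L is the centroid of triangle NEH ⇒ L = (1/3, 1/3)
2. J is the centroid of triangle LHE ⇒ J = (4/9, 1/9)
line NJ meets HE at Y = (1/2, 0)
J = N + t·(Y−N) with t = 8/9, so NJ:JY = 8/9:1/9

NJ:JY = 8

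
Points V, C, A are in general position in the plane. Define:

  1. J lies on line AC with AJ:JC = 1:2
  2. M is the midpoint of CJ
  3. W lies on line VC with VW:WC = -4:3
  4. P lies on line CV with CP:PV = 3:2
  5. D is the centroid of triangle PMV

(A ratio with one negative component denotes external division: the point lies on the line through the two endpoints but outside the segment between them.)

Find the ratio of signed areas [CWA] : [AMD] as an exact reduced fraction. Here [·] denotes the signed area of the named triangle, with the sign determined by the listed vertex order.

[CWA]:[AMD] = -135/16

Assign V = (0, 0), C = (1, 0), A = (0, 1) — the answer is frame-independent, so this choice is without loss of generality.
1. J lies on line AC with AJ:JC = 1:2 ⇒ J = (1/3, 2/3)
2. M is the midpoint of CJ ⇒ M = (2/3, 1/3)
3. W lies on line VC with VW:WC = -4:3 ⇒ W = (4, 0)
4. P lies on line CV with CP:PV = 3:2 ⇒ P = (2/5, 0)
5. D is the centroid of triangle PMV ⇒ D = (16/45, 1/9)
2·[CWA] = 3, 2·[AMD] = -16/45
[CWA]:[AMD] = 3:-16/45 = -135/16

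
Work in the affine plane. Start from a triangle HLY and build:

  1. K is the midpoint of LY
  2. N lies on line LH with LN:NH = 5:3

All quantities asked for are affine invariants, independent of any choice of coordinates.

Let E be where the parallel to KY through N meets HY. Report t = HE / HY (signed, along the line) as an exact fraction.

Work in coordinates with H = (0, 0), L = (1, 0), Y = (0, 1).
1. K is the midpoint of LY ⇒ K = (1/2, 1/2)
2. N lies on line LH with LN:NH = 5:3 ⇒ N = (3/8, 0)
through N parallel to KY: direction (-1/2, 1/2); meets HY at E = (0, 3/8)
E = H + t·(Y−H) with t = 3/8

t = 3/8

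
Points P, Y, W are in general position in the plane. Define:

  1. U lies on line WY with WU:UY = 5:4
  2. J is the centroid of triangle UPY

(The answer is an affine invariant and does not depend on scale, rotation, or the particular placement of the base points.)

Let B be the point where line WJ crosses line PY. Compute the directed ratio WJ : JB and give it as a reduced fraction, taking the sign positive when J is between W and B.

WJ:JB = 23/4

Assign P = (0, 0), Y = (1, 0), W = (0, 1) — the answer is frame-independent, so this choice is without loss of generality.
1. U lies on line WY with WU:UY = 5:4 ⇒ U = (5/9, 4/9)
2. J is the centroid of triangle UPY ⇒ J = (14/27, 4/27)
line WJ meets PY at B = (14/23, 0)
J = W + t·(B−W) with t = 23/27, so WJ:JB = 23/27:4/27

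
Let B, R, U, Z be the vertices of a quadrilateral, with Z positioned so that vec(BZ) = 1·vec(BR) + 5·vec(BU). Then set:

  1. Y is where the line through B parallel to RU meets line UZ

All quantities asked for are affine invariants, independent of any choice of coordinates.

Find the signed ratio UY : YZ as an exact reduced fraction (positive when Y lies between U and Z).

UY:YZ = -1/6

Set B = (0, 0), R = (1, 0), U = (0, 1), Z = (1, 5); any affine frame gives the same invariant.
1. Y is where the line through B parallel to RU meets line UZ ⇒ Y = (-1/5, 1/5)
Y = U + t·(Z−U) with t = -1/5, so UY:YZ = t:(1−t) = -1/5:6/5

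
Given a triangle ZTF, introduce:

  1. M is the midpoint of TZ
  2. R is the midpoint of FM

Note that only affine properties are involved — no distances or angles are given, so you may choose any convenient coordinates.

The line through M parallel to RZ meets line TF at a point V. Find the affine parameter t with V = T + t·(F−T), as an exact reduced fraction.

t = 1/3

Work in coordinates with Z = (0, 0), T = (1, 0), F = (0, 1).
1. M is the midpoint of TZ ⇒ M = (1/2, 0)
2. R is the midpoint of FM ⇒ R = (1/4, 1/2)
through M parallel to RZ: direction (-1/4, -1/2); meets TF at V = (2/3, 1/3)
V = T + t·(F−T) with t = 1/3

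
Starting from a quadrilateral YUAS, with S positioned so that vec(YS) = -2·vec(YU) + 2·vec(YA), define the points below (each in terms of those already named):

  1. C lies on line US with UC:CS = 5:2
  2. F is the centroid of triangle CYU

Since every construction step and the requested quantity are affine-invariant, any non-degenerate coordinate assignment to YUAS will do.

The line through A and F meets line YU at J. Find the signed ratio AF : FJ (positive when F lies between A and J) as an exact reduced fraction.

Assign Y = (0, 0), U = (1, 0), A = (0, 1), S = (-2, 2) — the answer is frame-independent, so this choice is without loss of generality.
1. C lies on line US with UC:CS = 5:2 ⇒ C = (-8/7, 10/7)
2. F is the centroid of triangle CYU ⇒ F = (-1/21, 10/21)
line AF meets YU at J = (-1/11, 0)
F = A + t·(J−A) with t = 11/21, so AF:FJ = 11/21:10/21

AF:FJ = 11/10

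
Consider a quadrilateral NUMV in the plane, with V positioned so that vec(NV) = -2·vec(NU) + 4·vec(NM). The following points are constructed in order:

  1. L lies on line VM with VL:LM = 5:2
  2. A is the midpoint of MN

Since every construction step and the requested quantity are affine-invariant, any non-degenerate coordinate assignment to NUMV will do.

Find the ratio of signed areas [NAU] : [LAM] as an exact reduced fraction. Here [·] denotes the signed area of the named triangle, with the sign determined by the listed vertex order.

[NAU]:[LAM] = -7/4

Assign N = (0, 0), U = (1, 0), M = (0, 1), V = (-2, 4) — the answer is frame-independent, so this choice is without loss of generality.
1. L lies on line VM with VL:LM = 5:2 ⇒ L = (-4/7, 13/7)
2. A is the midpoint of MN ⇒ A = (0, 1/2)
2·[NAU] = -1/2, 2·[LAM] = 2/7
[NAU]:[LAM] = -1/2:2/7 = -7/4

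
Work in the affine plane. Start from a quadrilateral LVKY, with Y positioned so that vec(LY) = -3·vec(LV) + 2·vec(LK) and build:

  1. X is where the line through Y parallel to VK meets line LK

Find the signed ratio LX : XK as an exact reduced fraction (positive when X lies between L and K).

LX:XK = -1/2

Assign L = (0, 0), V = (1, 0), K = (0, 1), Y = (-3, 2) — the answer is frame-independent, so this choice is without loss of generality.
1. X is where the line through Y parallel to VK meets line LK ⇒ X = (0, -1)
X = L + t·(K−L) with t = -1, so LX:XK = t:(1−t) = -1:2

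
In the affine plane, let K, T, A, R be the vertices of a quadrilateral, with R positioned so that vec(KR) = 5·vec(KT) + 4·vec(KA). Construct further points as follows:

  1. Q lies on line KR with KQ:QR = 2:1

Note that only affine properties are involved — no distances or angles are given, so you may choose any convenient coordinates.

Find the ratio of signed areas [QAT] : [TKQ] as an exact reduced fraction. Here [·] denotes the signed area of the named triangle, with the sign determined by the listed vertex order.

[QAT]:[TKQ] = -15/8

Work in coordinates with K = (0, 0), T = (1, 0), A = (0, 1), R = (5, 4).
1. Q lies on line KR with KQ:QR = 2:1 ⇒ Q = (10/3, 8/3)
2·[QAT] = 5, 2·[TKQ] = -8/3
[QAT]:[TKQ] = 5:-8/3 = -15/8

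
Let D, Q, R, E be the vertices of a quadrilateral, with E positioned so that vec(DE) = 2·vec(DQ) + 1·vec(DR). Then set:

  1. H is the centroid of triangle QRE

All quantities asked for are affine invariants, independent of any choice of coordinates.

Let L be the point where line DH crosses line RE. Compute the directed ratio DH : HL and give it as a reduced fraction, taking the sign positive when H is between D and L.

DH:HL = 2

Work in coordinates with D = (0, 0), Q = (1, 0), R = (0, 1), E = (2, 1).
1. H is the centroid of triangle QRE ⇒ H = (1, 2/3)
line DH meets RE at L = (3/2, 1)
H = D + t·(L−D) with t = 2/3, so DH:HL = 2/3:1/3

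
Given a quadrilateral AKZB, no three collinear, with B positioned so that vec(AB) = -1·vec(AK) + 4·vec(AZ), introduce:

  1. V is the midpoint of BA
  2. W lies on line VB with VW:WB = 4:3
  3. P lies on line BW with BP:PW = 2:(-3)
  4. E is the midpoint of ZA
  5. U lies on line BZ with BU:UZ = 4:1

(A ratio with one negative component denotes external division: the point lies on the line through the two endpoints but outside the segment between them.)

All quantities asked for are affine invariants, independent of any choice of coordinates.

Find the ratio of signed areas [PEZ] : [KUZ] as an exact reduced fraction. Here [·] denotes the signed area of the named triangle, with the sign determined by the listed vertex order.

Set A = (0, 0), K = (1, 0), Z = (0, 1), B = (-1, 4); any affine frame gives the same invariant.
1. V is the midpoint of BA ⇒ V = (-1/2, 2)
2. W lies on line VB with VW:WB = 4:3 ⇒ W = (-11/14, 22/7)
3. P lies on line BW with BP:PW = 2:(-3) ⇒ P = (-10/7, 40/7)
4. E is the midpoint of ZA ⇒ E = (0, 1/2)
5. U lies on line BZ with BU:UZ = 4:1 ⇒ U = (-1/5, 8/5)
2·[PEZ] = 5/7, 2·[KUZ] = 2/5
[PEZ]:[KUZ] = 5/7:2/5 = 25/14

[PEZ]:[KUZ] = 25/14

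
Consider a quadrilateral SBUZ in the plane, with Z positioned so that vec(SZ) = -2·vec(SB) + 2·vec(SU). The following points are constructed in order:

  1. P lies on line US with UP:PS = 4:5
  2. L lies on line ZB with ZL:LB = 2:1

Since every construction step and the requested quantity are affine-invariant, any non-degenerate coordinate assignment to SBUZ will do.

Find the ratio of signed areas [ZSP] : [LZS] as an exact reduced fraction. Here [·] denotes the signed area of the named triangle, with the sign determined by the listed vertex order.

Work in coordinates with S = (0, 0), B = (1, 0), U = (0, 1), Z = (-2, 2).
1. P lies on line US with UP:PS = 4:5 ⇒ P = (0, 5/9)
2. L lies on line ZB with ZL:LB = 2:1 ⇒ L = (0, 2/3)
2·[ZSP] = 10/9, 2·[LZS] = 4/3
[ZSP]:[LZS] = 10/9:4/3 = 5/6

[ZSP]:[LZS] = 5/6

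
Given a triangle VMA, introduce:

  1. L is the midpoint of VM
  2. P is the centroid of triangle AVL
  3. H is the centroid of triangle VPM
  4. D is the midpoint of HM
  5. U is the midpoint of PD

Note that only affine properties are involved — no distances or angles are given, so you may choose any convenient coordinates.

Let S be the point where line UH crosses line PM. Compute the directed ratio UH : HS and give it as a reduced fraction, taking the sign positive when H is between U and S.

Assign V = (0, 0), M = (1, 0), A = (0, 1) — the answer is frame-independent, so this choice is without loss of generality.
1. L is the midpoint of VM ⇒ L = (1/2, 0)
2. P is the centroid of triangle AVL ⇒ P = (1/6, 1/3)
3. H is the centroid of triangle VPM ⇒ H = (7/18, 1/9)
4. D is the midpoint of HM ⇒ D = (25/36, 1/18)
5. U is the midpoint of PD ⇒ U = (31/72, 7/36)
line UH meets PM at S = (4/9, 2/9)
H = U + t·(S−U) with t = -3, so UH:HS = -3:4

UH:HS = -3/4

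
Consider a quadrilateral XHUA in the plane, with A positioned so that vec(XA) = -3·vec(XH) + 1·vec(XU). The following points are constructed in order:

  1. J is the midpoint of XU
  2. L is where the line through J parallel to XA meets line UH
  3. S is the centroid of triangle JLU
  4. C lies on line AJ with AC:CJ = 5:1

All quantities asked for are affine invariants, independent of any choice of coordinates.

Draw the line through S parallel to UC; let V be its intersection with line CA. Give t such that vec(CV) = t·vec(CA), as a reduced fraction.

Work in coordinates with X = (0, 0), H = (1, 0), U = (0, 1), A = (-3, 1).
1. J is the midpoint of XU ⇒ J = (0, 1/2)
2. L is where the line through J parallel to XA meets line UH ⇒ L = (3/4, 1/4)
3. S is the centroid of triangle JLU ⇒ S = (1/4, 7/12)
4. C lies on line AJ with AC:CJ = 5:1 ⇒ C = (-1/2, 7/12)
through S parallel to UC: direction (-1/2, -5/12); meets CA at V = (1/8, 23/48)
V = C + t·(A−C) with t = -1/4

t = -1/4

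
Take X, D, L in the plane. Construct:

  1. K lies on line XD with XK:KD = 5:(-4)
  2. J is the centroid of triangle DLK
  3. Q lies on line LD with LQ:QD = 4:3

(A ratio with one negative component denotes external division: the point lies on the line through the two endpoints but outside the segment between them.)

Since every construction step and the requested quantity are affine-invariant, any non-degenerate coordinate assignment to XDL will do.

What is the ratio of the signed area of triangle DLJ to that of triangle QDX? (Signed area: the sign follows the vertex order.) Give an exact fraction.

Assign X = (0, 0), D = (1, 0), L = (0, 1) — the answer is frame-independent, so this choice is without loss of generality.
1. K lies on line XD with XK:KD = 5:(-4) ⇒ K = (5, 0)
2. J is the centroid of triangle DLK ⇒ J = (2, 1/3)
3. Q lies on line LD with LQ:QD = 4:3 ⇒ Q = (4/7, 3/7)
2·[DLJ] = -4/3, 2·[QDX] = -3/7
[DLJ]:[QDX] = -4/3:-3/7 = 28/9

[DLJ]:[QDX] = 28/9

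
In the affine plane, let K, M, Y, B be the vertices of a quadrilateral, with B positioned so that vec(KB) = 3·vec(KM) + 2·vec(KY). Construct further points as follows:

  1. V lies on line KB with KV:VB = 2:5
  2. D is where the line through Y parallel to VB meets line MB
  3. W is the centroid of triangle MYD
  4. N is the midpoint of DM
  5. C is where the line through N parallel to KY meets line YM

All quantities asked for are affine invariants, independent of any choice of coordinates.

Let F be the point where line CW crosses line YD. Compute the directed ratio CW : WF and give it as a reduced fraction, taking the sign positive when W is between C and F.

Set K = (0, 0), M = (1, 0), Y = (0, 1), B = (3, 2); any affine frame gives the same invariant.
1. V lies on line KB with KV:VB = 2:5 ⇒ V = (6/7, 4/7)
2. D is where the line through Y parallel to VB meets line MB ⇒ D = (6, 5)
3. W is the centroid of triangle MYD ⇒ W = (7/3, 2)
4. N is the midpoint of DM ⇒ N = (7/2, 5/2)
5. C is where the line through N parallel to KY meets line YM ⇒ C = (7/2, -5/2)
line CW meets YD at F = (42/19, 47/19)
W = C + t·(F−C) with t = 19/21, so CW:WF = 19/21:2/21

CW:WF = 19/2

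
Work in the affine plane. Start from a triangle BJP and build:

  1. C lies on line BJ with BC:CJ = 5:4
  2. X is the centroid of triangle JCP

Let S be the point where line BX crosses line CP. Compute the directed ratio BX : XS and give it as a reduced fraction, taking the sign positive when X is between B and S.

BX:XS = -19/4

Work in coordinates with B = (0, 0), J = (1, 0), P = (0, 1).
1. C lies on line BJ with BC:CJ = 5:4 ⇒ C = (5/9, 0)
2. X is the centroid of triangle JCP ⇒ X = (14/27, 1/3)
line BX meets CP at S = (70/171, 5/19)
X = B + t·(S−B) with t = 19/15, so BX:XS = 19/15:-4/15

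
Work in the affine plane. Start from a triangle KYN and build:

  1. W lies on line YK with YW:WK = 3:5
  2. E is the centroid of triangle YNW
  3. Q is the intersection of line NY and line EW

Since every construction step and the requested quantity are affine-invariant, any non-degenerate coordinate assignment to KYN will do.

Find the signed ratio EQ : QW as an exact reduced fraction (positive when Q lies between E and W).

Choose coordinates K = (0, 0), Y = (1, 0), N = (0, 1).
1. W lies on line YK with YW:WK = 3:5 ⇒ W = (5/8, 0)
2. E is the centroid of triangle YNW ⇒ E = (13/24, 1/3)
3. Q is the intersection of line NY and line EW ⇒ Q = (1/2, 1/2)
Q = E + t·(W−E) with t = -1/2, so EQ:QW = t:(1−t) = -1/2:3/2

EQ:QW = -1/3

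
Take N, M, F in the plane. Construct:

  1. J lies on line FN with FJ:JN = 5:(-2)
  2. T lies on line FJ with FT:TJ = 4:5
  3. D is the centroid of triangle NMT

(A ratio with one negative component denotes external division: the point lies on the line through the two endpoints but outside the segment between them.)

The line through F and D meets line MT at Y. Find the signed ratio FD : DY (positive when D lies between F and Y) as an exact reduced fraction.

FD:DY = -67/7

Assign N = (0, 0), M = (1, 0), F = (0, 1) — the answer is frame-independent, so this choice is without loss of generality.
1. J lies on line FN with FJ:JN = 5:(-2) ⇒ J = (0, -2/3)
2. T lies on line FJ with FT:TJ = 4:5 ⇒ T = (0, 7/27)
3. D is the centroid of triangle NMT ⇒ D = (1/3, 7/81)
line FD meets MT at Y = (20/67, 329/1809)
D = F + t·(Y−F) with t = 67/60, so FD:DY = 67/60:-7/60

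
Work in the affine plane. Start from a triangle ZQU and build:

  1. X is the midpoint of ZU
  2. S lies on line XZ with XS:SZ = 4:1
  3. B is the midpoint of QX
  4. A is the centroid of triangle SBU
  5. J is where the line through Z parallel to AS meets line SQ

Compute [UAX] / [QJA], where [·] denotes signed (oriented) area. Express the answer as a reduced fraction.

Assign Z = (0, 0), Q = (1, 0), U = (0, 1) — the answer is frame-independent, so this choice is without loss of generality.
1. X is the midpoint of ZU ⇒ X = (0, 1/2)
2. S lies on line XZ with XS:SZ = 4:1 ⇒ S = (0, 1/10)
3. B is the midpoint of QX ⇒ B = (1/2, 1/4)
4. A is the centroid of triangle SBU ⇒ A = (1/6, 9/20)
5. J is where the line through Z parallel to AS meets line SQ ⇒ J = (1/22, 21/220)
2·[UAX] = -1/12, 2·[QJA] = -7/20
[UAX]:[QJA] = -1/12:-7/20 = 5/21

[UAX]:[QJA] = 5/21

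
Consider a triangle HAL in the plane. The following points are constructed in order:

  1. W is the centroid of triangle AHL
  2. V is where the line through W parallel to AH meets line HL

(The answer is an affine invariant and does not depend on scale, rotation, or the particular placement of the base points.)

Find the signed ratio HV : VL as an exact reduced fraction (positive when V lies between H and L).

Set H = (0, 0), A = (1, 0), L = (0, 1); any affine frame gives the same invariant.
1. W is the centroid of triangle AHL ⇒ W = (1/3, 1/3)
2. V is where the line through W parallel to AH meets line HL ⇒ V = (0, 1/3)
V = H + t·(L−H) with t = 1/3, so HV:VL = t:(1−t) = 1/3:2/3

HV:VL = 1/2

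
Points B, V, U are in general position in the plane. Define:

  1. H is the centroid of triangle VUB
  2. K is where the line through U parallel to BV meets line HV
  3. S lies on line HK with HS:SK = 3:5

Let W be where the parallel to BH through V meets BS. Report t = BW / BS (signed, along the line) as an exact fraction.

t = -4/3

Assign B = (0, 0), V = (1, 0), U = (0, 1) — the answer is frame-independent, so this choice is without loss of generality.
1. H is the centroid of triangle VUB ⇒ H = (1/3, 1/3)
2. K is where the line through U parallel to BV meets line HV ⇒ K = (-1, 1)
3. S lies on line HK with HS:SK = 3:5 ⇒ S = (-1/6, 7/12)
through V parallel to BH: direction (1/3, 1/3); meets BS at W = (2/9, -7/9)
W = B + t·(S−B) with t = -4/3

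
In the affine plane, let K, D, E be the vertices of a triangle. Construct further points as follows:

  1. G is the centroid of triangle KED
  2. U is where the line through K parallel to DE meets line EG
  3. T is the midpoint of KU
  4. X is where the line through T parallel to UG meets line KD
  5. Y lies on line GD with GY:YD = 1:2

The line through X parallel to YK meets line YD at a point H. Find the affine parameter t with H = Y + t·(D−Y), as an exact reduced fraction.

Set K = (0, 0), D = (1, 0), E = (0, 1); any affine frame gives the same invariant.
1. G is the centroid of triangle KED ⇒ G = (1/3, 1/3)
2. U is where the line through K parallel to DE meets line EG ⇒ U = (1, -1)
3. T is the midpoint of KU ⇒ T = (1/2, -1/2)
4. X is where the line through T parallel to UG meets line KD ⇒ X = (1/4, 0)
5. Y lies on line GD with GY:YD = 1:2 ⇒ Y = (5/9, 2/9)
through X parallel to YK: direction (-5/9, -2/9); meets YD at H = (2/3, 1/6)
H = Y + t·(D−Y) with t = 1/4

t = 1/4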